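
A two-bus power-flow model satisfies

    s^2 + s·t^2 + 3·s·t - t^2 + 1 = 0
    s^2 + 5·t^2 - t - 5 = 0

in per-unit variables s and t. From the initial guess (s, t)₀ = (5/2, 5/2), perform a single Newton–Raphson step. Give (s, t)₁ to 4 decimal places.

At (5/2, 5/2): F = (35.3750, 30.0000).
Jacobian J = [[2·s + t^2 + 3·t, 2·s·t + 3·s - 2·t], [2·s, 10·t - 1]].
At the point, J = [[18.7500, 15.0000], [5.0000, 24.0000]] (det J = 375.0000).
Solving J·Δ = −F gives Δ = (-1.0640, -1.0283).
Then the next iterate is (s, t)₁ = (1.4360, 1.4717).

(1.4360, 1.4717)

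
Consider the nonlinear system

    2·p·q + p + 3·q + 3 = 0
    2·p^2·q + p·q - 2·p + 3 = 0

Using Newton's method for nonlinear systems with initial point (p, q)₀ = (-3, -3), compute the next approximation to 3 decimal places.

(-4.500, 2.500)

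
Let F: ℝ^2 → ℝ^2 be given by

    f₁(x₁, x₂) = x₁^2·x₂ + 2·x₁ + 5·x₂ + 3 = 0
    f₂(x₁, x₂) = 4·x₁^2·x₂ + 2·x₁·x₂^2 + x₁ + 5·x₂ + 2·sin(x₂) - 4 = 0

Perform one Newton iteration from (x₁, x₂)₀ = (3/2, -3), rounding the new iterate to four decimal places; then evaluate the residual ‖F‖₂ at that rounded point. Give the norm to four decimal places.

16.7683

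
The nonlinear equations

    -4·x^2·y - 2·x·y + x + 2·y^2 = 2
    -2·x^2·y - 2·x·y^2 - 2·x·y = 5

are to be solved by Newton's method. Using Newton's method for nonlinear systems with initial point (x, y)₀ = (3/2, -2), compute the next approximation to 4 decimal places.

At (3/2, -2): F = (31.5000, -2.0000).
Jacobian J = [[-8·x·y - 2·y + 1, -4·x^2 - 2·x + 4·y], [-4·x·y - 2·y^2 - 2·y, -2·x^2 - 4·x·y - 2·x]].
At the point, J = [[29.0000, -20.0000], [8.0000, 4.5000]] (det J = 290.5000).
Solving J·Δ = −F gives Δ = (-0.3503, 1.0671).
Then the next iterate is (x, y)₁ = (1.1497, -0.9329).

(1.1497, -0.9329)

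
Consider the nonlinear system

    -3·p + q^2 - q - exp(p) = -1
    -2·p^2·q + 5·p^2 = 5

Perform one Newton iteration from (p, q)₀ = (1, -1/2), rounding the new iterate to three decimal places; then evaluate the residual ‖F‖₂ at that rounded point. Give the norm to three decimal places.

1.457

At (1, -1/2): F = (-3.96828, 1.000).
Jacobian J = [[-exp(p) - 3, 2·q - 1], [-4·p·q + 10·p, -2·p^2]].
At the point, J = [[-5.71828, -2.000], [12.000, -2.000]] (det J = 35.43656).
Solving J·Δ = −F gives Δ = (-0.280, -1.182).
Then the next iterate is (p, q)₁ = (0.720, -1.682).
Re-evaluating at (0.720, -1.682): F = (1.29669, -0.66410), so ‖F‖₂ = 1.457.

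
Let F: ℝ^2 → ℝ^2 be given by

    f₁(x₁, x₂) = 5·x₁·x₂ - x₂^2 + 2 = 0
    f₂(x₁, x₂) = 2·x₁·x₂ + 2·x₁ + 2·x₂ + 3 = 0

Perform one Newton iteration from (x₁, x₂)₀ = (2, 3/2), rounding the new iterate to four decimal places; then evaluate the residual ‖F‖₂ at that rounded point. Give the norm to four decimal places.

78.7922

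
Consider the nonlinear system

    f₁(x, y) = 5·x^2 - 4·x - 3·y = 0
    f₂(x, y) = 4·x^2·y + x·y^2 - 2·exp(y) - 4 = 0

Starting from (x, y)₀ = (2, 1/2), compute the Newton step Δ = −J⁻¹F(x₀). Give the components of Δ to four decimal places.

At (2, 1/2): F = (10.5000, 1.202557).
Jacobian J = [[10·x - 4, -3], [8·x·y + y^2, 4·x^2 + 2·x·y - 2·exp(y)]].
At the point, J = [[16.0000, -3.0000], [8.2500, 14.702557]] (det J = 259.990919).
Solving J·Δ = −F gives Δ = (-0.6077, 0.2592).

(-0.6077, 0.2592)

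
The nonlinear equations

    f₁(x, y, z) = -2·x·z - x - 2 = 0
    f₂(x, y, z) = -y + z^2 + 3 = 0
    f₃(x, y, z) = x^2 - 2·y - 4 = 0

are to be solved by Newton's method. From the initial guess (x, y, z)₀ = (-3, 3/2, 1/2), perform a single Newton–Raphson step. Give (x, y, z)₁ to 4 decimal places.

At (-3, 3/2, 1/2): F = (4.0000, 1.7500, 2.0000).
Jacobian J = [[-2·z - 1, 0, -2·x], [0, -1, 2·z], [2·x, -2, 0]].
At the point, J = [[-2.0000, 0.0000, 6.0000], [0.0000, -1.0000, 1.0000], [-6.0000, -2.0000, 0.0000]] (det J = -40.0000).
Solving J·Δ = −F gives Δ = (-0.0250, 1.0750, -0.6750).
Then the next iterate is (x, y, z)₁ = (-3.0250, 2.5750, -0.1750).

(-3.0250, 2.5750, -0.1750)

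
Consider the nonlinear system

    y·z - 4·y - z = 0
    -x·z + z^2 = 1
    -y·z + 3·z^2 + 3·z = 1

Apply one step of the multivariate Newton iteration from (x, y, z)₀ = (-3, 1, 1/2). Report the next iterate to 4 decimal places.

(-3.6143, -0.1429, 0.2357)

At (-3, 1, 1/2): F = (-4.0000, 0.7500, 0.7500).
Jacobian J = [[0, z - 4, y - 1], [-z, 0, -x + 2·z], [0, -z, -y + 6·z + 3]].
At the point, J = [[0.0000, -3.5000, 0.0000], [-0.5000, 0.0000, 4.0000], [0.0000, -0.5000, 5.0000]] (det J = -8.7500).
Solving J·Δ = −F gives Δ = (-0.6143, -1.1429, -0.2643).
Then the next iterate is (x, y, z)₁ = (-3.6143, -0.1429, 0.2357).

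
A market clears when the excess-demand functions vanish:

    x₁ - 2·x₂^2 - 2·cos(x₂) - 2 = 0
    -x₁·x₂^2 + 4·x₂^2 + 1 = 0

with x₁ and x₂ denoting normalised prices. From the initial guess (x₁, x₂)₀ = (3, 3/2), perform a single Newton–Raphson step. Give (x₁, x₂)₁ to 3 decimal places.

(3.348, 0.678)

At (3, 3/2): F = (-3.64147, 3.250).
Jacobian J = [[1, -4·x₂ + 2·sin(x₂)], [-x₂^2, -2·x₁·x₂ + 8·x₂]].
At the point, J = [[1.000, -4.00501], [-2.250, 3.000]] (det J = -6.01127).
Solving J·Δ = −F gives Δ = (0.348, -0.822).
Then the next iterate is (x₁, x₂)₁ = (3.348, 0.678).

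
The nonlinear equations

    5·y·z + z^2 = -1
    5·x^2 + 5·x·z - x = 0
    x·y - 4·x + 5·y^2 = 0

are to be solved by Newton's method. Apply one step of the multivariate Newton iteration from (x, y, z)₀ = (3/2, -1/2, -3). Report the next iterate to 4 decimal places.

At (3/2, -1/2, -3): F = (17.5000, -12.7500, -5.5000).
Jacobian J = [[0, 5·z, 5·y + 2·z], [10·x + 5·z - 1, 0, 5·x], [y - 4, x + 10·y, 0]].
At the point, J = [[0.0000, -15.0000, -8.5000], [-1.0000, 0.0000, 7.5000], [-4.5000, -3.5000, 0.0000]] (det J = 476.5000).
Solving J·Δ = −F gives Δ = (-1.4666, 0.3141, 1.5045).
Then the next iterate is (x, y, z)₁ = (0.0334, -0.1859, -1.4955).

(0.0334, -0.1859, -1.4955)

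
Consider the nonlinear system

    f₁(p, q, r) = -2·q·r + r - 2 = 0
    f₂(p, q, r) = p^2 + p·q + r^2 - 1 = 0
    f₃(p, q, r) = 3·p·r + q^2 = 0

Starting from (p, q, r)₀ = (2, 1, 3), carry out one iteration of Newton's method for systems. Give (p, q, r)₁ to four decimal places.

At (2, 1, 3): F = (-5.0000, 14.0000, 19.0000).
Jacobian J = [[0, -2·r, -2·q + 1], [2·p + q, p, 2·r], [3·r, 2·q, 3·p]].
At the point, J = [[0.0000, -6.0000, -1.0000], [5.0000, 2.0000, 6.0000], [9.0000, 2.0000, 6.0000]] (det J = -136.0000).
Solving J·Δ = −F gives Δ = (-1.2500, -0.6544, -1.0735).
Then the next iterate is (p, q, r)₁ = (0.7500, 0.3456, 1.9265).

(0.7500, 0.3456, 1.9265)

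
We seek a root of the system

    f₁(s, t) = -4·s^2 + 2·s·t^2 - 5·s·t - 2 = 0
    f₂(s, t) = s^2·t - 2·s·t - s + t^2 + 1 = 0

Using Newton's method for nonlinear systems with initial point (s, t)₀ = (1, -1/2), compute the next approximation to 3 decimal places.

(-2.750, 1.750)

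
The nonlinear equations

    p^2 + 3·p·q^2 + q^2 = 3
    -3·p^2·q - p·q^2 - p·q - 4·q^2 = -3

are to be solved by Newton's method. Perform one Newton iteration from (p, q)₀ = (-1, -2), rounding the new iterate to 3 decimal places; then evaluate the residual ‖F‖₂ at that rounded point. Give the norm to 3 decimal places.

3.890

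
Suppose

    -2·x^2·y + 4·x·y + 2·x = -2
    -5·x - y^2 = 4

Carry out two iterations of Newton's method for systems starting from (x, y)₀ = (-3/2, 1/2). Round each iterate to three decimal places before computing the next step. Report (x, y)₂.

At (-3/2, 1/2): F = (-6.250, 3.250).
Jacobian J = [[-4·x·y + 4·y + 2, -2·x^2 + 4·x], [-5, -2·y]].
At the point, J = [[7.000, -10.500], [-5.000, -1.000]] (det J = -59.500).
Solving J·Δ = −F gives Δ = (0.679, -0.143).
Then the next iterate is (x, y)₁ = (-0.821, 0.357).
Round to (-0.821, 0.357) and repeat: F = (-1.29565, -0.02245), J = [[4.60039, -4.63208], [-5.000, -0.714]].
Δ = (0.031, -0.249), so (x, y)₂ = (-0.790, 0.108).

(-0.790, 0.108)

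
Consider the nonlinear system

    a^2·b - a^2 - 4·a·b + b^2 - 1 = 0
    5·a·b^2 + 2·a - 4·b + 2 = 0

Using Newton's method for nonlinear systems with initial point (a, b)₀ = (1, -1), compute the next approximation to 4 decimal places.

(-0.0571, -0.6000)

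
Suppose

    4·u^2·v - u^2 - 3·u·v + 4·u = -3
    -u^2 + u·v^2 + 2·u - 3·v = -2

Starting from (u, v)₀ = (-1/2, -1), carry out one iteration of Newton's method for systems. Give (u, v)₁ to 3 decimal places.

(-0.636, 0.353)

At (-1/2, -1): F = (-1.750, 3.250).
Jacobian J = [[8·u·v - 2·u - 3·v + 4, 4·u^2 - 3·u], [-2·u + v^2 + 2, 2·u·v - 3]].
At the point, J = [[12.000, 2.500], [4.000, -2.000]] (det J = -34.000).
Solving J·Δ = −F gives Δ = (-0.136, 1.353).
Then the next iterate is (u, v)₁ = (-0.636, 0.353).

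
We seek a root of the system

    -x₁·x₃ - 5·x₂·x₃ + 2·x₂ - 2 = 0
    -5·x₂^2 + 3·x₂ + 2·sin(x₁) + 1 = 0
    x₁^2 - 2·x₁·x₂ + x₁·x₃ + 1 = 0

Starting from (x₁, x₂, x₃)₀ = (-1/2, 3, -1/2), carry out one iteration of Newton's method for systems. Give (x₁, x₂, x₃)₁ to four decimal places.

(-0.0997, 1.6942, -0.1156)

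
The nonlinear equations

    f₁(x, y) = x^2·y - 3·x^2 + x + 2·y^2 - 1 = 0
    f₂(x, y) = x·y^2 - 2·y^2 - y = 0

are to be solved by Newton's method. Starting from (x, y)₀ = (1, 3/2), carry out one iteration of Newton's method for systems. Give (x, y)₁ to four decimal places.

At (1, 3/2): F = (3.0000, -3.7500).
Jacobian J = [[2·x·y - 6·x + 1, x^2 + 4·y], [y^2, 2·x·y - 4·y - 1]].
At the point, J = [[-2.0000, 7.0000], [2.2500, -4.0000]] (det J = -7.7500).
Solving J·Δ = −F gives Δ = (1.8387, 0.0968).
Then the next iterate is (x, y)₁ = (2.8387, 1.5968).

(2.8387, 1.5968)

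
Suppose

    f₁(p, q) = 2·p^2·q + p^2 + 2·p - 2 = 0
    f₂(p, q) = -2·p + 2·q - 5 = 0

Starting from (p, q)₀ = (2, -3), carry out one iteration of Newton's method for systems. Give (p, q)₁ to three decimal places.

(6.200, 8.700)

At (2, -3): F = (-18.000, -15.000).
Jacobian J = [[4·p·q + 2·p + 2, 2·p^2], [-2, 2]].
At the point, J = [[-18.000, 8.000], [-2.000, 2.000]] (det J = -20.000).
Solving J·Δ = −F gives Δ = (4.200, 11.700).
Then the next iterate is (p, q)₁ = (6.200, 8.700).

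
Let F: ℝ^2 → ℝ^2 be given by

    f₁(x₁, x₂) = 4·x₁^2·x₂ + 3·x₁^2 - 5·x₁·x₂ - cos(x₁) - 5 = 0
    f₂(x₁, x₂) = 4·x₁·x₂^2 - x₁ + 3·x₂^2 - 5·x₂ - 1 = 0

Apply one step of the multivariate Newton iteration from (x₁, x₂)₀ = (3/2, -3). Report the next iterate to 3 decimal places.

(1.456, -1.441)

At (3/2, -3): F = (-2.82074, 93.500).
Jacobian J = [[8·x₁·x₂ + 6·x₁ - 5·x₂ + sin(x₁), 4·x₁^2 - 5·x₁], [4·x₂^2 - 1, 8·x₁·x₂ + 6·x₂ - 5]].
At the point, J = [[-11.00251, 1.500], [35.000, -59.000]] (det J = 596.64780).
Solving J·Δ = −F gives Δ = (-0.044, 1.559).
Then the next iterate is (x₁, x₂)₁ = (1.456, -1.441).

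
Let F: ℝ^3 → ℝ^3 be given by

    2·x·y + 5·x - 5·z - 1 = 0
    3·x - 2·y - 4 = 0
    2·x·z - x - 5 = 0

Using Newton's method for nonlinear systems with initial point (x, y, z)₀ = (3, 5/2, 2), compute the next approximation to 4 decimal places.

(1.9612, 0.9419, 1.8527)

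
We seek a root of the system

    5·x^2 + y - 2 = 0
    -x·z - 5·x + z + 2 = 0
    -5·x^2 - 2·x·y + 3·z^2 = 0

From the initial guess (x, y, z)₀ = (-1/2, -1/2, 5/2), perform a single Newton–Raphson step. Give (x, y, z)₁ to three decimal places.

At (-1/2, -1/2, 5/2): F = (-1.250, 8.250, 17.000).
Jacobian J = [[10·x, 1, 0], [-z - 5, 0, -x + 1], [-10·x - 2·y, -2·x, 6·z]].
At the point, J = [[-5.000, 1.000, 0.000], [-7.500, 0.000, 1.500], [6.000, 1.000, 15.000]] (det J = 129.000).
Solving J·Δ = −F gives Δ = (0.747, 4.985, -1.765).
Then the next iterate is (x, y, z)₁ = (0.247, 4.485, 0.735).

(0.247, 4.485, 0.735)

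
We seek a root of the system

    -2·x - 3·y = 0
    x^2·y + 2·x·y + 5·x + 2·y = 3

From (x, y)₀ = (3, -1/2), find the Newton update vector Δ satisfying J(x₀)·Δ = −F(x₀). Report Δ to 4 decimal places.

At (3, -1/2): F = (-4.5000, 3.5000).
Jacobian J = [[-2, -3], [2·x·y + 2·y + 5, x^2 + 2·x + 2]].
At the point, J = [[-2.0000, -3.0000], [1.0000, 17.0000]] (det J = -31.0000).
Solving J·Δ = −F gives Δ = (-2.1290, -0.0806).

(-2.1290, -0.0806)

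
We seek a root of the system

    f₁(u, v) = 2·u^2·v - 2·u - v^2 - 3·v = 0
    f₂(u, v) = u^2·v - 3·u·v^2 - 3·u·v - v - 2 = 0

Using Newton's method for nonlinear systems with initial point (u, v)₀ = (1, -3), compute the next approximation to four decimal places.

At (1, -3): F = (-8.0000, -20.0000).
Jacobian J = [[4·u·v - 2, 2·u^2 - 2·v - 3], [2·u·v - 3·v^2 - 3·v, u^2 - 6·u·v - 3·u - 1]].
At the point, J = [[-14.0000, 5.0000], [-24.0000, 15.0000]] (det J = -90.0000).
Solving J·Δ = −F gives Δ = (-0.2222, 0.9778).
Then the next iterate is (u, v)₁ = (0.7778, -2.0222).

(0.7778, -2.0222)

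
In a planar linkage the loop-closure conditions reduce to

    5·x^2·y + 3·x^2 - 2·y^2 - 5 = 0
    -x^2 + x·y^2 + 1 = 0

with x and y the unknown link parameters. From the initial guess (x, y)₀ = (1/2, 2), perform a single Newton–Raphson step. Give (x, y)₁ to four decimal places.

At (1/2, 2): F = (-9.7500, 2.7500).
Jacobian J = [[10·x·y + 6·x, 5·x^2 - 4·y], [-2·x + y^2, 2·x·y]].
At the point, J = [[13.0000, -6.7500], [3.0000, 2.0000]] (det J = 46.2500).
Solving J·Δ = −F gives Δ = (0.0203, -1.4054).
Then the next iterate is (x, y)₁ = (0.5203, 0.5946).

(0.5203, 0.5946)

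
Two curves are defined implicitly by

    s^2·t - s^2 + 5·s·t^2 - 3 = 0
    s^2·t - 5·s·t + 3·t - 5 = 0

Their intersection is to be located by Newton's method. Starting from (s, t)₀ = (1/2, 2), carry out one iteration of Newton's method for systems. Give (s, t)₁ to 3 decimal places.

At (1/2, 2): F = (7.250, -3.500).
Jacobian J = [[2·s·t - 2·s + 5·t^2, s^2 + 10·s·t], [2·s·t - 5·t, s^2 - 5·s + 3]].
At the point, J = [[21.000, 10.250], [-8.000, 0.750]] (det J = 97.750).
Solving J·Δ = −F gives Δ = (-0.423, 0.159).
Then the next iterate is (s, t)₁ = (0.077, 2.159).

(0.077, 2.159)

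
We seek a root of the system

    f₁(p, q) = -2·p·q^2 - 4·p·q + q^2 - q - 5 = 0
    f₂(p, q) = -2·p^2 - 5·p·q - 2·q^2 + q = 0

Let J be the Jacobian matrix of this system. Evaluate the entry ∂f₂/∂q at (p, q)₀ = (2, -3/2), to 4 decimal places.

∂f₂/∂q = -5·p - 4·q + 1.
At (2, -3/2) this is -3.0000.

-3.0000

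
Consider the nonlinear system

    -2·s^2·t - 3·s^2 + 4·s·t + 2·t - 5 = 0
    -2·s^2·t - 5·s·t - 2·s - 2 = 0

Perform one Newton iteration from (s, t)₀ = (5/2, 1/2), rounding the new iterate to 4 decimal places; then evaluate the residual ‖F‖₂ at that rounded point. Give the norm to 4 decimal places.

10.3724

At (5/2, 1/2): F = (-24.0000, -19.5000).
Jacobian J = [[-4·s·t - 6·s + 4·t, -2·s^2 + 4·s + 2], [-4·s·t - 5·t - 2, -2·s^2 - 5·s]].
At the point, J = [[-18.0000, -0.5000], [-9.5000, -25.0000]] (det J = 445.2500).
Solving J·Δ = −F gives Δ = (-1.3257, -0.2762).
Then the next iterate is (s, t)₁ = (1.1743, 0.2238).
Re-evaluating at (1.1743, 0.2238): F = (-8.255340, -6.279873), so ‖F‖₂ = 10.3724.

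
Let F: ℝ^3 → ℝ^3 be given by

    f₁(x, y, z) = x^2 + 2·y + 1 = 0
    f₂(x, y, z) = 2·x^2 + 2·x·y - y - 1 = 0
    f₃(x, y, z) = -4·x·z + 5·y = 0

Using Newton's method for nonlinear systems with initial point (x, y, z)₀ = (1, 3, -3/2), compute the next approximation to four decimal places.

At (1, 3, -3/2): F = (8.0000, 4.0000, 21.0000).
Jacobian J = [[2·x, 2, 0], [4·x + 2·y, 2·x - 1, 0], [-4·z, 5, -4·x]].
At the point, J = [[2.0000, 2.0000, 0.0000], [10.0000, 1.0000, 0.0000], [6.0000, 5.0000, -4.0000]] (det J = 72.0000).
Solving J·Δ = −F gives Δ = (0.0000, -4.0000, 0.2500).
Then the next iterate is (x, y, z)₁ = (1.0000, -1.0000, -1.2500).

(1.0000, -1.0000, -1.2500)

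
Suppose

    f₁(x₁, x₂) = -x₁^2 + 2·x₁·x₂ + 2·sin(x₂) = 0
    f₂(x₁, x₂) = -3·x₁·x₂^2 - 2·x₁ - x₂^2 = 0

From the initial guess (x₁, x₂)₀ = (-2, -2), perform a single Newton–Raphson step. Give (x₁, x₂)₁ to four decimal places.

(-0.9306, -1.5486)

At (-2, -2): F = (2.181405, 24.0000).
Jacobian J = [[-2·x₁ + 2·x₂, 2·x₁ + 2·cos(x₂)], [-3·x₂^2 - 2, -6·x₁·x₂ - 2·x₂]].
At the point, J = [[0.0000, -4.832294], [-14.0000, -20.0000]] (det J = -67.652111).
Solving J·Δ = −F gives Δ = (1.0694, 0.4514).
Then the next iterate is (x₁, x₂)₁ = (-0.9306, -1.5486).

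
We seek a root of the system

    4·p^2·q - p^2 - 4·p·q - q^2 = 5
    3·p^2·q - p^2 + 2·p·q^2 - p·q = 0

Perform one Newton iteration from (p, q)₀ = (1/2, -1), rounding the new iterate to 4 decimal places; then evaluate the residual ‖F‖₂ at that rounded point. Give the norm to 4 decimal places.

At (1/2, -1): F = (-5.2500, 0.5000).
Jacobian J = [[8·p·q - 2·p - 4·q, 4·p^2 - 4·p - 2·q], [6·p·q - 2·p + 2·q^2 - q, 3·p^2 + 4·p·q - p]].
At the point, J = [[-1.0000, 1.0000], [-1.0000, -1.7500]] (det J = 2.7500).
Solving J·Δ = −F gives Δ = (-3.1591, 2.0909).
Then the next iterate is (p, q)₁ = (-2.6591, 1.0909).
Re-evaluating at (-2.6591, 1.0909): F = (29.196572, 12.641656), so ‖F‖₂ = 31.8159.

31.8159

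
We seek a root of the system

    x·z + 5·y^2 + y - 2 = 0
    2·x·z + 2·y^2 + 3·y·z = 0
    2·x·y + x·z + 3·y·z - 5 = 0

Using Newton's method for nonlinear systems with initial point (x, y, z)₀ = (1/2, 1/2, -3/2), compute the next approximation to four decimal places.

(3.4432, 0.9614, 3.7932)

At (1/2, 1/2, -3/2): F = (-1.0000, -3.2500, -7.5000).
Jacobian J = [[z, 10·y + 1, x], [2·z, 4·y + 3·z, 2·x + 3·y], [2·y + z, 2·x + 3·z, x + 3·y]].
At the point, J = [[-1.5000, 6.0000, 0.5000], [-3.0000, -2.5000, 2.5000], [-0.5000, -3.5000, 2.0000]] (det J = 27.5000).
Solving J·Δ = −F gives Δ = (2.9432, 0.4614, 5.2932).
Then the next iterate is (x, y, z)₁ = (3.4432, 0.9614, 3.7932).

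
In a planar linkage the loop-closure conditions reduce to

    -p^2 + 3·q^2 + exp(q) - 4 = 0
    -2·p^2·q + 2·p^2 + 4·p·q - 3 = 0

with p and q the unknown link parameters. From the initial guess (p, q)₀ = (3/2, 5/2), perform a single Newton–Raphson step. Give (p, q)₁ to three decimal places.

(-1.836, 1.224)

At (3/2, 5/2): F = (24.68249, 5.250).
Jacobian J = [[-2·p, 6·q + exp(q)], [-4·p·q + 4·p + 4·q, -2·p^2 + 4·p]].
At the point, J = [[-3.000, 27.18249], [1.000, 1.500]] (det J = -31.68249).
Solving J·Δ = −F gives Δ = (-3.336, -1.276).
Then the next iterate is (p, q)₁ = (-1.836, 1.224).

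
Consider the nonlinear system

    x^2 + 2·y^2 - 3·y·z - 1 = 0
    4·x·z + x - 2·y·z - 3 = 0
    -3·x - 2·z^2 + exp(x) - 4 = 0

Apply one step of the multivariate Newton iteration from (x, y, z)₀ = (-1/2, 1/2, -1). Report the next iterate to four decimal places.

(-1.3266, 0.2283, -0.5212)

At (-1/2, 1/2, -1): F = (1.2500, -0.5000, -3.893469).
Jacobian J = [[2·x, 4·y - 3·z, -3·y], [4·z + 1, -2·z, 4·x - 2·y], [exp(x) - 3, 0, -4·z]].
At the point, J = [[-1.0000, 5.0000, -1.5000], [-3.0000, 2.0000, -3.0000], [-2.393469, 0.0000, 4.0000]] (det J = 80.721632).
Solving J·Δ = −F gives Δ = (-0.8266, -0.2717, 0.4788).
Then the next iterate is (x, y, z)₁ = (-1.3266, 0.2283, -0.5212).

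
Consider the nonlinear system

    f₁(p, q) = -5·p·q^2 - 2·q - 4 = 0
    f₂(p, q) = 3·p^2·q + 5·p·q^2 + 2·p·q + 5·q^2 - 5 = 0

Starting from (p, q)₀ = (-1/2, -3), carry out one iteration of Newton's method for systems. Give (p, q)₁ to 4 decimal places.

(-0.4578, -1.6705)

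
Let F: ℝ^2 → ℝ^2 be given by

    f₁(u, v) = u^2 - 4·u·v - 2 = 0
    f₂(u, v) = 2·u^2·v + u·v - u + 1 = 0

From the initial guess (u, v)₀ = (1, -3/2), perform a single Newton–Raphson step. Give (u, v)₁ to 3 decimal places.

At (1, -3/2): F = (5.000, -4.500).
Jacobian J = [[2·u - 4·v, -4·u], [4·u·v + v - 1, 2·u^2 + u]].
At the point, J = [[8.000, -4.000], [-8.500, 3.000]] (det J = -10.000).
Solving J·Δ = −F gives Δ = (-0.300, 0.650).
Then the next iterate is (u, v)₁ = (0.700, -0.850).

(0.700, -0.850)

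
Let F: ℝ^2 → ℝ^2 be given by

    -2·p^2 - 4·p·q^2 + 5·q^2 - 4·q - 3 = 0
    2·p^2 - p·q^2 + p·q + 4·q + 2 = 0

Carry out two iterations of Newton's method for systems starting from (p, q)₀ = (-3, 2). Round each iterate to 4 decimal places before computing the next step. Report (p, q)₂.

(1.3508, 1.6147)

At (-3, 2): F = (39.0000, 34.0000).
Jacobian J = [[-4·p - 4·q^2, -8·p·q + 10·q - 4], [4·p - q^2 + q, -2·p·q + p + 4]].
At the point, J = [[-4.0000, 64.0000], [-14.0000, 13.0000]] (det J = 844.0000).
Solving J·Δ = −F gives Δ = (1.9775, -0.4858).
Then the next iterate is (p, q)₁ = (-1.0225, 1.5142).
Round to (-1.0225, 1.5142) and repeat: F = (9.693754, 10.943933), J = [[-5.081207, 23.528156], [-4.868602, 6.074039]].
Δ = (2.3733, 0.1005), so (p, q)₂ = (1.3508, 1.6147).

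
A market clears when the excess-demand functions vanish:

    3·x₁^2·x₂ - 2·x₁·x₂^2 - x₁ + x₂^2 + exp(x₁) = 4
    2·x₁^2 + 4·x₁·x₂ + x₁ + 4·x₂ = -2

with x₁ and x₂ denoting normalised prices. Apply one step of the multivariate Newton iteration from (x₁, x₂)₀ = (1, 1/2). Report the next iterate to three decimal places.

(2.330, -1.788)

At (1, 1/2): F = (-1.03172, 9.000).
Jacobian J = [[6·x₁·x₂ - 2·x₂^2 + exp(x₁) - 1, 3·x₁^2 - 4·x₁·x₂ + 2·x₂], [4·x₁ + 4·x₂ + 1, 4·x₁ + 4]].
At the point, J = [[4.21828, 2.000], [7.000, 8.000]] (det J = 19.74625).
Solving J·Δ = −F gives Δ = (1.330, -2.288).
Then the next iterate is (x₁, x₂)₁ = (2.330, -1.788).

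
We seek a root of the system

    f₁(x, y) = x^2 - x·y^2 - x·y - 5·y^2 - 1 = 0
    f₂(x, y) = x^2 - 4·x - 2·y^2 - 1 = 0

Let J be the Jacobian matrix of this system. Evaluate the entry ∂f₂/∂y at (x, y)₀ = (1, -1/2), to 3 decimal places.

2.000

∂f₂/∂y = -4·y.
At (1, -1/2) this is 2.000.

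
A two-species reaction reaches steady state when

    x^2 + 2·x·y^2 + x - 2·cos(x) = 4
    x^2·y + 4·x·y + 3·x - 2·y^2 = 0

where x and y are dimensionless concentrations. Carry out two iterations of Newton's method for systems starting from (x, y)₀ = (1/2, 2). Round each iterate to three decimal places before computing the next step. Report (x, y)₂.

(0.623, 1.925)

At (1/2, 2): F = (-1.00517, -2.000).
Jacobian J = [[2·x + 2·y^2 + 2·sin(x) + 1, 4·x·y], [2·x·y + 4·y + 3, x^2 + 4·x - 4·y]].
At the point, J = [[10.95885, 4.000], [13.000, -5.750]] (det J = -115.01339).
Solving J·Δ = −F gives Δ = (0.120, -0.077).
Then the next iterate is (x, y)₁ = (0.620, 1.923).
Round to (0.620, 1.923) and repeat: F = (-0.03792, -0.02762), J = [[10.79793, 4.76904], [13.07652, -4.82760]].
Δ = (0.003, 0.002), so (x, y)₂ = (0.623, 1.925).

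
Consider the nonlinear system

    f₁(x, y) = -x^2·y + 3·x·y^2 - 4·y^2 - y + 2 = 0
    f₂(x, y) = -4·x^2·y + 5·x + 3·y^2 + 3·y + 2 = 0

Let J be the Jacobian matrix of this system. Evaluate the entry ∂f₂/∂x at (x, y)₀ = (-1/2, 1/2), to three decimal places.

∂f₂/∂x = -8·x·y + 5.
At (-1/2, 1/2) this is 7.000.

7.000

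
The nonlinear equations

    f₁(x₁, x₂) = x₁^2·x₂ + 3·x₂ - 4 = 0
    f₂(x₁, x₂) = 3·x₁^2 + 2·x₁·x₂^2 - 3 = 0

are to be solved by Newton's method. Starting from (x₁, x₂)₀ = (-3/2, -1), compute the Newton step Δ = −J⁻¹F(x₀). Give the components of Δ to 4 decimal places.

At (-3/2, -1): F = (-9.2500, 0.7500).
Jacobian J = [[2·x₁·x₂, x₁^2 + 3], [6·x₁ + 2·x₂^2, 4·x₁·x₂]].
At the point, J = [[3.0000, 5.2500], [-7.0000, 6.0000]] (det J = 54.7500).
Solving J·Δ = −F gives Δ = (1.0856, 1.1416).

(1.0856, 1.1416)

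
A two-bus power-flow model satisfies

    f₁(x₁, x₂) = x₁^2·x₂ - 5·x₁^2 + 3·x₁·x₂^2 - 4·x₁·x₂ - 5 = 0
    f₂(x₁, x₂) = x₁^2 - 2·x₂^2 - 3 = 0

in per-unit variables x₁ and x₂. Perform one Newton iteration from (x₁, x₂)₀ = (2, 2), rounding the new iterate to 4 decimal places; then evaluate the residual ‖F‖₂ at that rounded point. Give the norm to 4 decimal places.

2911.7136

At (2, 2): F = (-9.0000, -7.0000).
Jacobian J = [[2·x₁·x₂ - 10·x₁ + 3·x₂^2 - 4·x₂, x₁^2 + 6·x₁·x₂ - 4·x₁], [2·x₁, -4·x₂]].
At the point, J = [[-8.0000, 20.0000], [4.0000, -8.0000]] (det J = -16.0000).
Solving J·Δ = −F gives Δ = (13.2500, 5.7500).
Then the next iterate is (x₁, x₂)₁ = (15.2500, 7.7500).
Re-evaluating at (15.2500, 7.7500): F = (2909.656250, 109.4375), so ‖F‖₂ = 2911.7136.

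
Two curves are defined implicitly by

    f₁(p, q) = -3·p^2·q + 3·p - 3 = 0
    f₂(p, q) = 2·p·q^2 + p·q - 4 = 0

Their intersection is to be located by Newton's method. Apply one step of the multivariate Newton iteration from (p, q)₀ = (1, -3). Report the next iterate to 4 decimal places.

At (1, -3): F = (9.0000, 11.0000).
Jacobian J = [[-6·p·q + 3, -3·p^2], [2·q^2 + q, 4·p·q + p]].
At the point, J = [[21.0000, -3.0000], [15.0000, -11.0000]] (det J = -186.0000).
Solving J·Δ = −F gives Δ = (-0.3548, 0.5161).
Then the next iterate is (p, q)₁ = (0.6452, -2.4839).

(0.6452, -2.4839)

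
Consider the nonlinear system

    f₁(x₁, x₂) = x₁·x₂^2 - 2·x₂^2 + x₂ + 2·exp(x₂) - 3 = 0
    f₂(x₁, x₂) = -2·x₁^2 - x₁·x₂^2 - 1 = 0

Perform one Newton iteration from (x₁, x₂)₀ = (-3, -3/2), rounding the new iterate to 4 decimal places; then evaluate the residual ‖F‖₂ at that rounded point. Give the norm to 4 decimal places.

5.7797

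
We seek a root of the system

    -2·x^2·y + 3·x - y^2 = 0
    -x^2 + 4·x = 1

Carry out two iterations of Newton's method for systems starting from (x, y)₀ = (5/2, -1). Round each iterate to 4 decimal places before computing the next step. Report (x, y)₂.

At (5/2, -1): F = (19.0000, 2.7500).
Jacobian J = [[-4·x·y + 3, -2·x^2 - 2·y], [-2·x + 4, 0]].
At the point, J = [[13.0000, -10.5000], [-1.0000, 0.0000]] (det J = -10.5000).
Solving J·Δ = −F gives Δ = (2.7500, 5.2143).
Then the next iterate is (x, y)₁ = (5.2500, 4.2143).
Round to (5.2500, 4.2143) and repeat: F = (-234.323612, -7.5625), J = [[-85.5003, -63.5536], [-6.5000, 0.0000]].
Δ = (-1.1635, -2.1218), so (x, y)₂ = (4.0865, 2.0925).

(4.0865, 2.0925)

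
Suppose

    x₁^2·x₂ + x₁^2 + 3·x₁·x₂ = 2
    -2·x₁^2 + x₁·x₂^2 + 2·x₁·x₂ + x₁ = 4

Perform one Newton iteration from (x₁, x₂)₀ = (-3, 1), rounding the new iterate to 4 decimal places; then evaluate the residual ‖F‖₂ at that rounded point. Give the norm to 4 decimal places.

14.6197

At (-3, 1): F = (7.0000, -34.0000).
Jacobian J = [[2·x₁·x₂ + 2·x₁ + 3·x₂, x₁^2 + 3·x₁], [-4·x₁ + x₂^2 + 2·x₂ + 1, 2·x₁·x₂ + 2·x₁]].
At the point, J = [[-9.0000, 0.0000], [16.0000, -12.0000]] (det J = 108.0000).
Solving J·Δ = −F gives Δ = (0.7778, -1.7963).
Then the next iterate is (x₁, x₂)₁ = (-2.2222, -0.7963).
Re-evaluating at (-2.2222, -0.7963): F = (4.314519, -13.968553), so ‖F‖₂ = 14.6197.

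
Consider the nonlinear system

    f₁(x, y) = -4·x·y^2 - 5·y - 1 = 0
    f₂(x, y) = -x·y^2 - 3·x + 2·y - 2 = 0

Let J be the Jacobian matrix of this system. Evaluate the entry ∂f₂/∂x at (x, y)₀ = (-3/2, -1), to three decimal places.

∂f₂/∂x = -y^2 - 3.
At (-3/2, -1) this is -4.000.

-4.000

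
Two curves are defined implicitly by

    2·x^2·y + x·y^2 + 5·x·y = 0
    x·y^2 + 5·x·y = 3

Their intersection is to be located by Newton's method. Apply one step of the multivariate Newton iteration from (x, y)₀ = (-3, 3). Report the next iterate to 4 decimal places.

At (-3, 3): F = (-18.0000, -75.0000).
Jacobian J = [[4·x·y + y^2 + 5·y, 2·x^2 + 2·x·y + 5·x], [y^2 + 5·y, 2·x·y + 5·x]].
At the point, J = [[-12.0000, -15.0000], [24.0000, -33.0000]] (det J = 756.0000).
Solving J·Δ = −F gives Δ = (0.7024, -1.7619).
Then the next iterate is (x, y)₁ = (-2.2976, 1.2381).

(-2.2976, 1.2381)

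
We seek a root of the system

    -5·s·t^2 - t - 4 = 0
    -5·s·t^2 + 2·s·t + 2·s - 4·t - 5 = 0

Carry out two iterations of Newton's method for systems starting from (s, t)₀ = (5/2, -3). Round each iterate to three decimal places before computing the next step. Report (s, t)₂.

(-20.480, -5.659)

At (5/2, -3): F = (-113.500, -115.500).
Jacobian J = [[-5·t^2, -10·s·t - 1], [-5·t^2 + 2·t + 2, -10·s·t + 2·s - 4]].
At the point, J = [[-45.000, 74.000], [-49.000, 76.000]] (det J = 206.000).
Solving J·Δ = −F gives Δ = (0.383, 1.767).
Then the next iterate is (s, t)₁ = (2.883, -1.233).
Round to (2.883, -1.233) and repeat: F = (-24.68197, -23.32644), J = [[-7.60145, 34.54739], [-8.06745, 37.31339]].
Δ = (-23.363, -4.426), so (s, t)₂ = (-20.480, -5.659).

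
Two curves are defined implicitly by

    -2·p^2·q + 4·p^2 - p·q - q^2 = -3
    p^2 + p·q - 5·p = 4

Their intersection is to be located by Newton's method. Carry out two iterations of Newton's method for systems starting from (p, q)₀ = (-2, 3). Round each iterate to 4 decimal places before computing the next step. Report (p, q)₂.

(-1.0508, 2.2780)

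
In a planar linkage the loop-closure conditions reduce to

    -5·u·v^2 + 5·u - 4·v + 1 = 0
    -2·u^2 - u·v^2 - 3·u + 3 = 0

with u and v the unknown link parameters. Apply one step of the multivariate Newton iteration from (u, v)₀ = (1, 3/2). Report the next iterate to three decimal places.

(0.701, 1.006)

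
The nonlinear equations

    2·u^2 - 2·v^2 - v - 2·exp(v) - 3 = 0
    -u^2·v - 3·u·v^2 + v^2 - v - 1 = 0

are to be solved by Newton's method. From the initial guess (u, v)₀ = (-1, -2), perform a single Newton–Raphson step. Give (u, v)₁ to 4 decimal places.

At (-1, -2): F = (-7.270671, 19.0000).
Jacobian J = [[4·u, -4·v - 2·exp(v) - 1], [-2·u·v - 3·v^2, -u^2 - 6·u·v + 2·v - 1]].
At the point, J = [[-4.0000, 6.729329], [-16.0000, -18.0000]] (det J = 179.669271).
Solving J·Δ = −F gives Δ = (-0.0168, 1.0705).
Then the next iterate is (u, v)₁ = (-1.0168, -0.9295).

(-1.0168, -0.9295)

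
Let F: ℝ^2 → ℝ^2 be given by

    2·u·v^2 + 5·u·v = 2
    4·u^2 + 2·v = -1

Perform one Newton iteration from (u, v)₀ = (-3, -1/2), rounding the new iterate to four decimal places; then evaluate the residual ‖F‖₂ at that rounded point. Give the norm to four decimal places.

At (-3, -1/2): F = (4.0000, 36.0000).
Jacobian J = [[2·v^2 + 5·v, 4·u·v + 5·u], [8·u, 2]].
At the point, J = [[-2.0000, -9.0000], [-24.0000, 2.0000]] (det J = -220.0000).
Solving J·Δ = −F gives Δ = (1.5091, 0.1091).
Then the next iterate is (u, v)₁ = (-1.4909, -0.3909).
Re-evaluating at (-1.4909, -0.3909): F = (0.458337, 9.109331), so ‖F‖₂ = 9.1209.

9.1209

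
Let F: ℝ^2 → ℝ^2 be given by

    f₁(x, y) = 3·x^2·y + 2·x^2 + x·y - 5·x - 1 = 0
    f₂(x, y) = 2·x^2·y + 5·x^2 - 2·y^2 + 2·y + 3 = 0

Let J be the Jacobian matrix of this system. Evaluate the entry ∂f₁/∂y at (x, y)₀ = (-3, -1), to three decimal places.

24.000

∂f₁/∂y = 3·x^2 + x.
At (-3, -1) this is 24.000.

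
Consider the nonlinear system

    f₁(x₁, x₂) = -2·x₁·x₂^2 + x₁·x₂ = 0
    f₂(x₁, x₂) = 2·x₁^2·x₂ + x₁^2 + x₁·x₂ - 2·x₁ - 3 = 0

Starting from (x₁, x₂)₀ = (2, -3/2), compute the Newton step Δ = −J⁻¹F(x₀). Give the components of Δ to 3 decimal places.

At (2, -3/2): F = (-12.000, -18.000).
Jacobian J = [[-2·x₂^2 + x₂, -4·x₁·x₂ + x₁], [4·x₁·x₂ + 2·x₁ + x₂ - 2, 2·x₁^2 + x₁]].
At the point, J = [[-6.000, 14.000], [-11.500, 10.000]] (det J = 101.000).
Solving J·Δ = −F gives Δ = (-1.307, 0.297).

(-1.307, 0.297)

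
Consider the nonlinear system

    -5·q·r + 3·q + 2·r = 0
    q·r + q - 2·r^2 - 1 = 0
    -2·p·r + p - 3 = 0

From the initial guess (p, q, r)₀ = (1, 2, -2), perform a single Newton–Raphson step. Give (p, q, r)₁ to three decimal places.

At (1, 2, -2): F = (22.000, -11.000, 2.000).
Jacobian J = [[0, -5·r + 3, -5·q + 2], [0, r + 1, q - 4·r], [-2·r + 1, 0, -2·p]].
At the point, J = [[0.000, 13.000, -8.000], [0.000, -1.000, 10.000], [5.000, 0.000, -2.000]] (det J = 610.000).
Solving J·Δ = −F gives Δ = (-0.003, -1.082, 0.992).
Then the next iterate is (p, q, r)₁ = (0.997, 0.918, -1.008).

(0.997, 0.918, -1.008)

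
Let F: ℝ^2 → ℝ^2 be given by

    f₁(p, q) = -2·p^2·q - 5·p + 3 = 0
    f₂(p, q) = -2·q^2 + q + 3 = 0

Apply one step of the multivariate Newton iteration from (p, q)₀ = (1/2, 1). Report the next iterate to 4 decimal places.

(0.4524, 1.6667)

At (1/2, 1): F = (0.0000, 2.0000).
Jacobian J = [[-4·p·q - 5, -2·p^2], [0, -4·q + 1]].
At the point, J = [[-7.0000, -0.5000], [0.0000, -3.0000]] (det J = 21.0000).
Solving J·Δ = −F gives Δ = (-0.0476, 0.6667).
Then the next iterate is (p, q)₁ = (0.4524, 1.6667).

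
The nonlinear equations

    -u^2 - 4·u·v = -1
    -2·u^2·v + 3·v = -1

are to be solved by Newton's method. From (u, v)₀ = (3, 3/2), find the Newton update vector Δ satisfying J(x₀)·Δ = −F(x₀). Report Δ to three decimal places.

At (3, 3/2): F = (-26.000, -21.500).
Jacobian J = [[-2·u - 4·v, -4·u], [-4·u·v, -2·u^2 + 3]].
At the point, J = [[-12.000, -12.000], [-18.000, -15.000]] (det J = -36.000).
Solving J·Δ = −F gives Δ = (3.667, -5.833).

(3.667, -5.833)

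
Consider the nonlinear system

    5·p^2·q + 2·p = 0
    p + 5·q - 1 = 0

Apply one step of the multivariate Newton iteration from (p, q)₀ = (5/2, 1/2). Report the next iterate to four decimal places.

At (5/2, 1/2): F = (20.6250, 4.0000).
Jacobian J = [[10·p·q + 2, 5·p^2], [1, 5]].
At the point, J = [[14.5000, 31.2500], [1.0000, 5.0000]] (det J = 41.2500).
Solving J·Δ = −F gives Δ = (0.5303, -0.9061).
Then the next iterate is (p, q)₁ = (3.0303, -0.4061).

(3.0303, -0.4061)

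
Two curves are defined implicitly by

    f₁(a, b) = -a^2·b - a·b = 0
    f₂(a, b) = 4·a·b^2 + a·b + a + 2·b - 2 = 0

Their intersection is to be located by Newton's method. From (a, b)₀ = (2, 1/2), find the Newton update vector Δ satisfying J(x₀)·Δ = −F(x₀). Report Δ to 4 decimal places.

At (2, 1/2): F = (-3.0000, 4.0000).
Jacobian J = [[-2·a·b - b, -a^2 - a], [4·b^2 + b + 1, 8·a·b + a + 2]].
At the point, J = [[-2.5000, -6.0000], [2.5000, 12.0000]] (det J = -15.0000).
Solving J·Δ = −F gives Δ = (-0.8000, -0.1667).

(-0.8000, -0.1667)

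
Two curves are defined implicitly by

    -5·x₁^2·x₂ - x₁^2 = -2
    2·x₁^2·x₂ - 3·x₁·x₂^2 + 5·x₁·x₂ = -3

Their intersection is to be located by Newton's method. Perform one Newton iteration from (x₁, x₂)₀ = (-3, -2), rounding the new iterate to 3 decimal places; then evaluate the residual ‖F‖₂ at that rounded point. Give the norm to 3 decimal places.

24.793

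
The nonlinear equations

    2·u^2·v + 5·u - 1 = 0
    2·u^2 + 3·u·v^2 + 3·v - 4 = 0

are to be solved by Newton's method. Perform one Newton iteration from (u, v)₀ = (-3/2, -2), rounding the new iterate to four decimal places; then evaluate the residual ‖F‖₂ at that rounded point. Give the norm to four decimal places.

At (-3/2, -2): F = (-17.5000, -23.5000).
Jacobian J = [[4·u·v + 5, 2·u^2], [4·u + 3·v^2, 6·u·v + 3]].
At the point, J = [[17.0000, 4.5000], [6.0000, 21.0000]] (det J = 330.0000).
Solving J·Δ = −F gives Δ = (0.7932, 0.8924).
Then the next iterate is (u, v)₁ = (-0.7068, -1.1076).
Re-evaluating at (-0.7068, -1.1076): F = (-5.640639, -8.924927), so ‖F‖₂ = 10.5580.

10.5580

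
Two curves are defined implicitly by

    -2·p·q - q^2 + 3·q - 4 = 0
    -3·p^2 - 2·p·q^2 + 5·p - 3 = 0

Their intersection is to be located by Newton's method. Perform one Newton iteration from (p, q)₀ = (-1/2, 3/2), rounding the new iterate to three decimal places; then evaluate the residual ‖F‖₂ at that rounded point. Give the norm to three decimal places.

2.059

At (-1/2, 3/2): F = (-0.250, -4.000).
Jacobian J = [[-2·q, -2·p - 2·q + 3], [-6·p - 2·q^2 + 5, -4·p·q]].
At the point, J = [[-3.000, 1.000], [3.500, 3.000]] (det J = -12.500).
Solving J·Δ = −F gives Δ = (0.260, 1.030).
Then the next iterate is (p, q)₁ = (-0.240, 2.530).
Re-evaluating at (-0.240, 2.530): F = (-1.59650, -1.30037), so ‖F‖₂ = 2.059.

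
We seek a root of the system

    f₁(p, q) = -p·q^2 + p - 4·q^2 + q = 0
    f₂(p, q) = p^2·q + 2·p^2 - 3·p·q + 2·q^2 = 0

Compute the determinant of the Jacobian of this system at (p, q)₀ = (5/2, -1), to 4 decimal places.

J = [[-q^2 + 1, -2·p·q - 8·q + 1], [2·p·q + 4·p - 3·q, p^2 - 3·p + 4·q]].
At the point, J = [[0.0000, 14.0000], [8.0000, -5.2500]].
det J = -112.0000.

-112.0000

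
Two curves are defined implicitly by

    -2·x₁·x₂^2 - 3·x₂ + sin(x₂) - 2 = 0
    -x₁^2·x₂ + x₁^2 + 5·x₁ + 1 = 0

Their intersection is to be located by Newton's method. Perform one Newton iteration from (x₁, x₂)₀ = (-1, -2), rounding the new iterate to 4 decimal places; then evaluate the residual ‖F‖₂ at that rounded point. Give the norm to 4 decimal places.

At (-1, -2): F = (11.090703, -1.0000).
Jacobian J = [[-2·x₂^2, -4·x₁·x₂ + cos(x₂) - 3], [-2·x₁·x₂ + 2·x₁ + 5, -x₁^2]].
At the point, J = [[-8.0000, -11.416147], [-1.0000, -1.0000]] (det J = -3.416147).
Solving J·Δ = −F gives Δ = (-6.5884, 5.5884).
Then the next iterate is (x₁, x₂)₁ = (-7.5884, 3.5884).
Re-evaluating at (-7.5884, 3.5884): F = (182.228515, -185.991946), so ‖F‖₂ = 260.3848.

260.3848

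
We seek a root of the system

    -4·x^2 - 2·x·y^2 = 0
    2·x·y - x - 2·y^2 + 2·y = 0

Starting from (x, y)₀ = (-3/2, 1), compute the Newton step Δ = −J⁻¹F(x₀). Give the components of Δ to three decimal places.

(0.696, -0.161)

At (-3/2, 1): F = (-6.000, -1.500).
Jacobian J = [[-8·x - 2·y^2, -4·x·y], [2·y - 1, 2·x - 4·y + 2]].
At the point, J = [[10.000, 6.000], [1.000, -5.000]] (det J = -56.000).
Solving J·Δ = −F gives Δ = (0.696, -0.161).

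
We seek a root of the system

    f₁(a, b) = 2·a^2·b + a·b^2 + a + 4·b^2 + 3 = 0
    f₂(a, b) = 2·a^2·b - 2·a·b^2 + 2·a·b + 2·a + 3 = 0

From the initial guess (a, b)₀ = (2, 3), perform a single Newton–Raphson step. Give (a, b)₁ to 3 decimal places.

(0.727, 2.098)

At (2, 3): F = (83.000, 7.000).
Jacobian J = [[4·a·b + b^2 + 1, 2·a^2 + 2·a·b + 8·b], [4·a·b - 2·b^2 + 2·b + 2, 2·a^2 - 4·a·b + 2·a]].
At the point, J = [[34.000, 44.000], [14.000, -12.000]] (det J = -1024.000).
Solving J·Δ = −F gives Δ = (-1.273, -0.902).
Then the next iterate is (a, b)₁ = (0.727, 2.098).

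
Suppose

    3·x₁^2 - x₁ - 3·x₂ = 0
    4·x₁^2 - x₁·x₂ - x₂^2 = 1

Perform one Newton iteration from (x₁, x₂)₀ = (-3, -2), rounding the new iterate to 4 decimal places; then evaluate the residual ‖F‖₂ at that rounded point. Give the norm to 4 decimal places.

9.8739

At (-3, -2): F = (36.0000, 25.0000).
Jacobian J = [[6·x₁ - 1, -3], [8·x₁ - x₂, -x₁ - 2·x₂]].
At the point, J = [[-19.0000, -3.0000], [-22.0000, 7.0000]] (det J = -199.0000).
Solving J·Δ = −F gives Δ = (1.6432, 1.5930).
Then the next iterate is (x₁, x₂)₁ = (-1.3568, -0.4070).
Re-evaluating at (-1.3568, -0.4070): F = (8.100519, 5.645758), so ‖F‖₂ = 9.8739.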